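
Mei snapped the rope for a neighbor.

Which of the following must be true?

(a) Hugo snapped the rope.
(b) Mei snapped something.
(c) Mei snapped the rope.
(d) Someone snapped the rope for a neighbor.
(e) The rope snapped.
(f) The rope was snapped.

(a) Not entailed — the passage has Mei snapping the rope, not Hugo.
(b) Entailed — every conjunct here is already in the original snapping event.
(c) Entailed — every conjunct here is already in the original snapping event.
(d) Entailed — this follows by dropping conjuncts from the snapping event's description.
(e) Entailed — 'Mei snapped the rope' is causative; it entails the inchoative 'the rope snapped'.
(f) Entailed — every conjunct here is already in the original snapping event.

(b), (c), (d), (e), (f)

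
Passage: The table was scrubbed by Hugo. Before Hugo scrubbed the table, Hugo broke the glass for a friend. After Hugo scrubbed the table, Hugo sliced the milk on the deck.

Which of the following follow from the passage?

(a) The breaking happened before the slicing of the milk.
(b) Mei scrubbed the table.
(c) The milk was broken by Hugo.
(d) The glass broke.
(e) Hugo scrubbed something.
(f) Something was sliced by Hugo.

(a), (d), (e), (f)

(a) Entailed — the narrative places the breaking before the slicing.
(b) Not entailed — the passage has Hugo scrubbing the table, not Mei.
(c) Not entailed — Hugo broke the glass, not the milk; the milk belongs to the slicing event.
(d) Entailed — 'Hugo broke the glass' is causative; it entails the inchoative 'the glass broke'.
(e) Entailed — every conjunct here is already in the original scrubbing event.
(f) Entailed — dropping 'on the deck' and generalizing the patient leaves a sub-description the original still satisfies.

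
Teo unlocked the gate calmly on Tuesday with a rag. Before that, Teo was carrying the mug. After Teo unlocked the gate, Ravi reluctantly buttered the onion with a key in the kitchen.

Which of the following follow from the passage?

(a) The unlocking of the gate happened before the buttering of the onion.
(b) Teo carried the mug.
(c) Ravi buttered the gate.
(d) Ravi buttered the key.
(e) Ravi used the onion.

(a), (b)

(a) Entailed — the narrative places the unlocking before the buttering.
(b) Entailed — 'carry' is an activity; 'was carrying' entails that some carrying happened, so 'carried' holds.
(c) Not entailed — Ravi buttered the onion, not the gate; the gate belongs to the unlocking event.
(d) Not entailed — the key is the instrument, not what was buttered.
(e) Not entailed — the onion is the patient, not an instrument — Ravi used a key.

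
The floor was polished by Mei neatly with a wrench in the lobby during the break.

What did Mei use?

a wrench

'with a wrench' marks the instrument of the polishing event.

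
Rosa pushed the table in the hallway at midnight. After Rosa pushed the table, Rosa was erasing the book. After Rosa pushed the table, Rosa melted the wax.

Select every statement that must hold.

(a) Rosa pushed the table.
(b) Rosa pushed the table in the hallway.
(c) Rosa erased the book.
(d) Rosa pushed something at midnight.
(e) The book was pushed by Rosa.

(a), (b), (d)

(a) Entailed — the original entails any weakening of itself; this just drops 'at midnight', 'in the hallway'.
(b) Entailed — dropping 'at midnight' leaves a sub-description the original still satisfies.
(c) Not entailed — 'was erasing' is progressive on an accomplishment; it does not entail the completed 'erased'.
(d) Entailed — this follows by dropping conjuncts from the pushing event's description.
(e) Not entailed — Rosa pushed the table, not the book; the book belongs to the erasing event.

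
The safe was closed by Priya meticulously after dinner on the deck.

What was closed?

'the safe' marks the patient of the closing event.

the safe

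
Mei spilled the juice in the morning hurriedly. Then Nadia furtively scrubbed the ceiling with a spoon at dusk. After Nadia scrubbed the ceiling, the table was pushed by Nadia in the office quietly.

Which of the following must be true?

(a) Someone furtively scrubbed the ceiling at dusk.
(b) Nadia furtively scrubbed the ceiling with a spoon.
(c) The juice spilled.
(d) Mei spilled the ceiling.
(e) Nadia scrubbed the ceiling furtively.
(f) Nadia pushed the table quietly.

(a) Entailed — dropping 'with a spoon' and generalizing the agent leaves a sub-description the original still satisfies.
(b) Entailed — the original entails any weakening of itself; this just drops 'at dusk'.
(c) Entailed — 'Mei spilled the juice' is causative; it entails the inchoative 'the juice spilled'.
(d) Not entailed — Mei spilled the juice, not the ceiling; the ceiling belongs to the scrubbing event.
(e) Entailed — the original entails any weakening of itself; this just drops 'at dusk', 'with a spoon'.
(f) Entailed — dropping 'in the office' leaves a sub-description the original still satisfies.

(a), (b), (c), (e), (f)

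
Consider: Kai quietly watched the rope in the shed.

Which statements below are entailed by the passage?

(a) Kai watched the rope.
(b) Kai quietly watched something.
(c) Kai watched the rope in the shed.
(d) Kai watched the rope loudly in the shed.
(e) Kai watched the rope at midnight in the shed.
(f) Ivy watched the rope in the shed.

(a), (b), (c)

(a) Entailed — dropping 'in the shed', 'quietly' leaves a sub-description the original still satisfies.
(b) Entailed — dropping 'in the shed' and generalizing the patient leaves a sub-description the original still satisfies.
(c) Entailed — dropping 'quietly' leaves a sub-description the original still satisfies.
(d) Not entailed — 'loudly' adds a manner not in (and inconsistent with) the original.
(e) Not entailed — 'at midnight' adds information not in the original event.
(f) Not entailed — the passage has Kai watching the rope, not Ivy.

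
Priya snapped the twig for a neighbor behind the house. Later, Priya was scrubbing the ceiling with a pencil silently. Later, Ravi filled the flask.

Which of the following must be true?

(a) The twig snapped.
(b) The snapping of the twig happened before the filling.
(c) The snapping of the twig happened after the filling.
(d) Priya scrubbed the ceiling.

(a) Entailed — 'Priya snapped the twig' is causative; it entails the inchoative 'the twig snapped'.
(b) Entailed — the narrative places the snapping before the filling.
(c) Not entailed — the narrative places the snapping before the filling, not after.
(d) Entailed — 'scrub' is an activity; 'was scrubbing' entails that some scrubbing happened, so 'scrubbed' holds.

(a), (b), (d)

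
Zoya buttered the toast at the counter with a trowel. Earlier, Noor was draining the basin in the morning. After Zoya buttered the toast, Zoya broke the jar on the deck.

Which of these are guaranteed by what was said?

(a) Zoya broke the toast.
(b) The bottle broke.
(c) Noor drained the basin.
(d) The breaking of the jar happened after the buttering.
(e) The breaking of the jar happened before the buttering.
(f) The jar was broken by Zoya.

(d), (f)

(a) Not entailed — Zoya broke the jar, not the toast; the toast belongs to the buttering event.
(b) Not entailed — the jar is what broke, not the bottle.
(c) Not entailed — 'was draining' is progressive on an accomplishment; it does not entail the completed 'drained'.
(d) Entailed — the narrative places the buttering before the breaking.
(e) Not entailed — the narrative places the buttering before the breaking, not after.
(f) Entailed — every conjunct here is already in the original breaking event.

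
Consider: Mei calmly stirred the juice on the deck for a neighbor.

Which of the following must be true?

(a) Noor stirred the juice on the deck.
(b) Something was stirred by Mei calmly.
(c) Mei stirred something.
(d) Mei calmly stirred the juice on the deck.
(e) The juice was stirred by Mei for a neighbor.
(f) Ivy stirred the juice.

(a) Not entailed — the passage has Mei stirring the juice, not Noor.
(b) Entailed — the original entails any weakening of itself; this just drops 'on the deck', 'for a neighbor' and generalizes the patient.
(c) Entailed — every conjunct here is already in the original stirring event.
(d) Entailed — the original entails any weakening of itself; this just drops 'for a neighbor'.
(e) Entailed — every conjunct here is already in the original stirring event.
(f) Not entailed — the passage has Mei stirring the juice, not Ivy.

(b), (c), (d), (e)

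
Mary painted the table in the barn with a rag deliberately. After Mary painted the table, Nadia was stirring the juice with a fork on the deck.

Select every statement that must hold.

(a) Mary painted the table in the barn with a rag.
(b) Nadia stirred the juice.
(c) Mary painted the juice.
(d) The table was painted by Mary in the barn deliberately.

(a), (b), (d)

(a) Entailed — this follows by dropping conjuncts from the painting event's description.
(b) Entailed — 'stir' is an activity; 'was stirring' entails that some stirring happened, so 'stirred' holds.
(c) Not entailed — Mary painted the table, not the juice; the juice belongs to the stirring event.
(d) Entailed — this follows by dropping conjuncts from the painting event's description.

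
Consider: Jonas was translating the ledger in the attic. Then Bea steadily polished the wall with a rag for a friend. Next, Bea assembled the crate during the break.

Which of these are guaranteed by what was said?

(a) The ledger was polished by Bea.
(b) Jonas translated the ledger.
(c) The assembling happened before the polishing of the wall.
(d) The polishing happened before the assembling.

(a) Not entailed — Bea polished the wall, not the ledger; the ledger belongs to the translating event.
(b) Not entailed — 'was translating' is progressive on an accomplishment; it does not entail the completed 'translated'.
(c) Not entailed — the narrative places the polishing before the assembling, not after.
(d) Entailed — the narrative places the polishing before the assembling.

(d)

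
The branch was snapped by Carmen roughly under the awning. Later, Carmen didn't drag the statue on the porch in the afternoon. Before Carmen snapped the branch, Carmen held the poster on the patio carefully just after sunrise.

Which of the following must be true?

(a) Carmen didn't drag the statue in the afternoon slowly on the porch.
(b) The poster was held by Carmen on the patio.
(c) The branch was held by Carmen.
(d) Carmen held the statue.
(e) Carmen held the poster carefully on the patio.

(a) Entailed — under negation, adding a further restriction is entailed: if no such dragging event occurred, none occurred slowly either.
(b) Entailed — the original entails any weakening of itself; this just drops 'just after sunrise', 'carefully'.
(c) Not entailed — Carmen held the poster, not the branch; the branch belongs to the snapping event.
(d) Not entailed — Carmen held the poster, not the statue; the statue belongs to the dragging event.
(e) Entailed — this follows by dropping conjuncts from the holding event's description.

(a), (b), (e)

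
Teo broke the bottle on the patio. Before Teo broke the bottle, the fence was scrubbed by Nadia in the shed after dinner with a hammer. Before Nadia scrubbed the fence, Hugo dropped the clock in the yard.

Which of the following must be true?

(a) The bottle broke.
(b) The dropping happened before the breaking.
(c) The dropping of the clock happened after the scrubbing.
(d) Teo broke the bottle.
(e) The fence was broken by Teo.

(a) Entailed — 'Teo broke the bottle' is causative; it entails the inchoative 'the bottle broke'.
(b) Entailed — the narrative places the dropping before the breaking.
(c) Not entailed — the narrative places the dropping before the scrubbing, not after.
(d) Entailed — the original entails any weakening of itself; this just drops 'on the patio'.
(e) Not entailed — Teo broke the bottle, not the fence; the fence belongs to the scrubbing event.

(a), (b), (d)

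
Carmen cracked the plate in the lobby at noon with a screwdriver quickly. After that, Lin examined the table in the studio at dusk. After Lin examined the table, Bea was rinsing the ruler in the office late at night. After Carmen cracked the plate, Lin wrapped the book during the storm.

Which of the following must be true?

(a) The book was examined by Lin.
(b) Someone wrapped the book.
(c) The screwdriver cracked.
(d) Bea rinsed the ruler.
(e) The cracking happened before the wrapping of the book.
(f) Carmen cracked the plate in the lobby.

(a) Not entailed — Lin examined the table, not the book; the book belongs to the wrapping event.
(b) Entailed — this follows by dropping conjuncts from the wrapping event's description.
(c) Not entailed — the plate is what cracked, not the screwdriver.
(d) Entailed — 'rinse' is an activity; 'was rinsing' entails that some rinsing happened, so 'rinsed' holds.
(e) Entailed — the narrative places the cracking before the wrapping.
(f) Entailed — the original entails any weakening of itself; this just drops 'quickly', 'at noon', 'with a screwdriver'.

(b), (d), (e), (f)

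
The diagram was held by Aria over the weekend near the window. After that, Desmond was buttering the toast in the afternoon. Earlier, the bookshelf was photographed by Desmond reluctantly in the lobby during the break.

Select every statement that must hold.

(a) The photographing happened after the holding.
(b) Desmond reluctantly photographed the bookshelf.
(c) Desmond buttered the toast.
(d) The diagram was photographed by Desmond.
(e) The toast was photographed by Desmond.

(b)

(a) Not entailed — the narrative doesn't order the holding relative to the photographing.
(b) Entailed — dropping 'during the break', 'in the lobby' leaves a sub-description the original still satisfies.
(c) Not entailed — 'was buttering' is progressive on an accomplishment; it does not entail the completed 'buttered'.
(d) Not entailed — Desmond photographed the bookshelf, not the diagram; the diagram belongs to the holding event.
(e) Not entailed — Desmond photographed the bookshelf, not the toast; the toast belongs to the buttering event.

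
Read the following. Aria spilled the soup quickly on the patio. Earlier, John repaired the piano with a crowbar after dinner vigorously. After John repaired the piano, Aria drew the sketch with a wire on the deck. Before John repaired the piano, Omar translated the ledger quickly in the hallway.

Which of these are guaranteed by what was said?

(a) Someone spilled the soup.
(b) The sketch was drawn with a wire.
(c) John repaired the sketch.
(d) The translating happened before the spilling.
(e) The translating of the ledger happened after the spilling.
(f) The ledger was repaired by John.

(a), (b), (d)

(a) Entailed — the original entails any weakening of itself; this just drops 'quickly', 'on the patio' and generalizes the agent.
(b) Entailed — this follows by dropping conjuncts from the drawing event's description.
(c) Not entailed — John repaired the piano, not the sketch; the sketch belongs to the drawing event.
(d) Entailed — the narrative places the translating before the spilling.
(e) Not entailed — the narrative places the translating before the spilling, not after.
(f) Not entailed — John repaired the piano, not the ledger; the ledger belongs to the translating event.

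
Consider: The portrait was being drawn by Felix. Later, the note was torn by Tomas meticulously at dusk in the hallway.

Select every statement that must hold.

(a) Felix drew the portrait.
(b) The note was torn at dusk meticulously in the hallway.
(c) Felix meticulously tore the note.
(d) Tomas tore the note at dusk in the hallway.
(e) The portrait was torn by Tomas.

(a) Not entailed — 'was drawing' is progressive on an accomplishment; it does not entail the completed 'drew'.
(b) Entailed — generalizing the agent leaves a sub-description the original still satisfies.
(c) Not entailed — the passage has Tomas tearing the note, not Felix.
(d) Entailed — the original entails any weakening of itself; this just drops 'meticulously'.
(e) Not entailed — Tomas tore the note, not the portrait; the portrait belongs to the drawing event.

(b), (d)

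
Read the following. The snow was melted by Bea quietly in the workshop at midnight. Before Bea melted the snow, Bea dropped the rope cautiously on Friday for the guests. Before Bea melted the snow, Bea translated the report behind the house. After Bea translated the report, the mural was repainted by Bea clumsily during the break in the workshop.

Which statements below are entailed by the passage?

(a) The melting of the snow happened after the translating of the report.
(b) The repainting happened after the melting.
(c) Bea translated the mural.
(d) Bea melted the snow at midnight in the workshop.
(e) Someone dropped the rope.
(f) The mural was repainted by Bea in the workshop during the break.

(a), (d), (e), (f)

(a) Entailed — the narrative places the translating before the melting.
(b) Not entailed — the narrative doesn't order the melting relative to the repainting.
(c) Not entailed — Bea translated the report, not the mural; the mural belongs to the repainting event.
(d) Entailed — the original entails any weakening of itself; this just drops 'quietly'.
(e) Entailed — the original entails any weakening of itself; this just drops 'on Friday', 'cautiously', 'for the guests' and generalizes the agent.
(f) Entailed — the original entails any weakening of itself; this just drops 'clumsily'.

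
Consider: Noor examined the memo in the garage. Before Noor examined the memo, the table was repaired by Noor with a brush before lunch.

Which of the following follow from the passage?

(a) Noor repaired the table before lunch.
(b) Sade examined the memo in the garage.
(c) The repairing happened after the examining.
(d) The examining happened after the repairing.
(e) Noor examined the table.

(a) Entailed — this follows by dropping conjuncts from the repairing event's description.
(b) Not entailed — the passage has Noor examining the memo, not Sade.
(c) Not entailed — the narrative places the repairing before the examining, not after.
(d) Entailed — the narrative places the repairing before the examining.
(e) Not entailed — Noor examined the memo, not the table; the table belongs to the repairing event.

(a), (d)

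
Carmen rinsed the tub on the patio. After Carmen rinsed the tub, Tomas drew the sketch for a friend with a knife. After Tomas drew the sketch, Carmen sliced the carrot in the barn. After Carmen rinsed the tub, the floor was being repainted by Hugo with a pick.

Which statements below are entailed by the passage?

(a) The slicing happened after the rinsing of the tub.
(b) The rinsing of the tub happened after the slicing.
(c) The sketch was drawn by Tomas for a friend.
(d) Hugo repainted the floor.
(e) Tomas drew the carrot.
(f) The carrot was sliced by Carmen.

(a) Entailed — the narrative places the rinsing before the slicing.
(b) Not entailed — the narrative places the rinsing before the slicing, not after.
(c) Entailed — dropping 'with a knife' leaves a sub-description the original still satisfies.
(d) Not entailed — 'was repainting' is progressive on an accomplishment; it does not entail the completed 'repainted'.
(e) Not entailed — Tomas drew the sketch, not the carrot; the carrot belongs to the slicing event.
(f) Entailed — this follows by dropping conjuncts from the slicing event's description.

(a), (c), (f)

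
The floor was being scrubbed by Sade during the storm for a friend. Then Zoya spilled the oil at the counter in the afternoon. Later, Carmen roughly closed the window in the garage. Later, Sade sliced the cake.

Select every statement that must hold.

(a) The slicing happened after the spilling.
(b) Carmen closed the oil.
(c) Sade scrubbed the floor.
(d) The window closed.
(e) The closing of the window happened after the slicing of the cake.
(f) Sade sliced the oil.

(a) Entailed — the narrative places the spilling before the slicing.
(b) Not entailed — Carmen closed the window, not the oil; the oil belongs to the spilling event.
(c) Entailed — 'scrub' is an activity; 'was scrubbing' entails that some scrubbing happened, so 'scrubbed' holds.
(d) Entailed — 'Carmen closed the window' is causative; it entails the inchoative 'the window closed'.
(e) Not entailed — the narrative places the closing before the slicing, not after.
(f) Not entailed — Sade sliced the cake, not the oil; the oil belongs to the spilling event.

(a), (c), (d)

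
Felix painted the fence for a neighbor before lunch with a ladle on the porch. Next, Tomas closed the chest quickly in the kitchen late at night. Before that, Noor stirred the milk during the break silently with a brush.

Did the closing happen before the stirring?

The narrative orders the stirring before the closing.

no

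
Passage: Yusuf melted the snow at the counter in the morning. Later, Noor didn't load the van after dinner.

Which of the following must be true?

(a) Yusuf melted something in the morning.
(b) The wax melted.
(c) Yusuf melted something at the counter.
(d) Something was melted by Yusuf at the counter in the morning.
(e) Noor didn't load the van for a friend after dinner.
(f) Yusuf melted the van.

(a) Entailed — dropping 'at the counter' and generalizing the patient leaves a sub-description the original still satisfies.
(b) Not entailed — the snow is what melted, not the wax.
(c) Entailed — dropping 'in the morning' and generalizing the patient leaves a sub-description the original still satisfies.
(d) Entailed — generalizing the patient leaves a sub-description the original still satisfies.
(e) Entailed — under negation, adding a further restriction is entailed: if no such loading event occurred, none occurred for a friend either.
(f) Not entailed — Yusuf melted the snow, not the van; the van belongs to the loading event.

(a), (c), (d), (e)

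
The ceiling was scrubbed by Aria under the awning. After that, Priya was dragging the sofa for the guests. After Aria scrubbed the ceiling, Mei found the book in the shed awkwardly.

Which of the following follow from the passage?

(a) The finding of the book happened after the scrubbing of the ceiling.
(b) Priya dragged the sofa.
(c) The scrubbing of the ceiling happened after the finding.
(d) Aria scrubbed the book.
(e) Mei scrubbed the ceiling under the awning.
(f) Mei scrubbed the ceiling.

(a) Entailed — the narrative places the scrubbing before the finding.
(b) Entailed — 'drag' is an activity; 'was dragging' entails that some dragging happened, so 'dragged' holds.
(c) Not entailed — the narrative places the scrubbing before the finding, not after.
(d) Not entailed — Aria scrubbed the ceiling, not the book; the book belongs to the finding event.
(e) Not entailed — the passage has Aria scrubbing the ceiling, not Mei.
(f) Not entailed — the passage has Aria scrubbing the ceiling, not Mei.

(a), (b)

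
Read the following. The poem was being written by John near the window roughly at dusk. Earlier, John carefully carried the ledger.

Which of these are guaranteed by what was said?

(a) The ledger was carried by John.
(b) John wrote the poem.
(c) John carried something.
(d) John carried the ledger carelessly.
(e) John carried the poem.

(a), (c)

(a) Entailed — every conjunct here is already in the original carrying event.
(b) Not entailed — 'was writing' is progressive on an accomplishment; it does not entail the completed 'wrote'.
(c) Entailed — dropping 'carefully' and generalizing the patient leaves a sub-description the original still satisfies.
(d) Not entailed — 'carelessly' adds a manner not in (and inconsistent with) the original.
(e) Not entailed — John carried the ledger, not the poem; the poem belongs to the writing event.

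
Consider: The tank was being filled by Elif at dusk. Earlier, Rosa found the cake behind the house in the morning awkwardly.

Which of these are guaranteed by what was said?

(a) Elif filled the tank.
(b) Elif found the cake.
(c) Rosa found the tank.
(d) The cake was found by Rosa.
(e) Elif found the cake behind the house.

(a) Not entailed — 'was filling' is progressive on an accomplishment; it does not entail the completed 'filled'.
(b) Not entailed — the passage has Rosa finding the cake, not Elif.
(c) Not entailed — Rosa found the cake, not the tank; the tank belongs to the filling event.
(d) Entailed — every conjunct here is already in the original finding event.
(e) Not entailed — the passage has Rosa finding the cake, not Elif.

(d)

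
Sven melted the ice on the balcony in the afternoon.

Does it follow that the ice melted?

yes

'Sven melted the ice' is the causative; it entails the inchoative 'the ice melted'.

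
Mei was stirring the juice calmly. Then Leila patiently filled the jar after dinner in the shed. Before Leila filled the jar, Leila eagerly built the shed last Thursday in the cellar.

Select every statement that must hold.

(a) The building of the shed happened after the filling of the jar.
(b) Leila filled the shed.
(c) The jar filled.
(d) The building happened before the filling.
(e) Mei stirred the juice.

(a) Not entailed — the narrative places the building before the filling, not after.
(b) Not entailed — Leila filled the jar, not the shed; the shed belongs to the building event.
(c) Entailed — 'Leila filled the jar' is causative; it entails the inchoative 'the jar filled'.
(d) Entailed — the narrative places the building before the filling.
(e) Entailed — 'stir' is an activity; 'was stirring' entails that some stirring happened, so 'stirred' holds.

(c), (d), (e)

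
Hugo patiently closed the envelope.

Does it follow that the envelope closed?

'Hugo closed the envelope' is the causative; it entails the inchoative 'the envelope closed'.

yes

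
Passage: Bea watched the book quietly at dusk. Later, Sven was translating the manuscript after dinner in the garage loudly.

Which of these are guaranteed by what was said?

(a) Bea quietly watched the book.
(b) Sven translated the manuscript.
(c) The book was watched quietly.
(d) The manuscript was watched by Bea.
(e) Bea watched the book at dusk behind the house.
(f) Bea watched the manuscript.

(a) Entailed — this follows by dropping conjuncts from the watching event's description.
(b) Not entailed — 'was translating' is progressive on an accomplishment; it does not entail the completed 'translated'.
(c) Entailed — this follows by dropping conjuncts from the watching event's description.
(d) Not entailed — Bea watched the book, not the manuscript; the manuscript belongs to the translating event.
(e) Not entailed — 'behind the house' adds information not in the original event.
(f) Not entailed — Bea watched the book, not the manuscript; the manuscript belongs to the translating event.

(a), (c)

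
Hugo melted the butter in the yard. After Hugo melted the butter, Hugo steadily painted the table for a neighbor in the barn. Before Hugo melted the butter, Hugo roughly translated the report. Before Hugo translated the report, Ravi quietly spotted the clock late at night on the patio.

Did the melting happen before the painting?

The narrative orders the melting before the painting.

yes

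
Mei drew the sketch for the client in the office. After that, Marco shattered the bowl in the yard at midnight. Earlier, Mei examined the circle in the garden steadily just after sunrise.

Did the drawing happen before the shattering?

The narrative orders the drawing before the shattering.

yes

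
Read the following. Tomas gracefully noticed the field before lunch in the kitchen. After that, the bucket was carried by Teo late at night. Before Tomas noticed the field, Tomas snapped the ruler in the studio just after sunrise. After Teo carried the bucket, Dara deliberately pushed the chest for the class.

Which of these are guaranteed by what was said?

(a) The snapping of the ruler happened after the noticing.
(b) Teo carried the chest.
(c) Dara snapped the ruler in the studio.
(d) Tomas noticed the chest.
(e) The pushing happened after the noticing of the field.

(a) Not entailed — the narrative places the snapping before the noticing, not after.
(b) Not entailed — Teo carried the bucket, not the chest; the chest belongs to the pushing event.
(c) Not entailed — the passage has Tomas snapping the ruler, not Dara.
(d) Not entailed — Tomas noticed the field, not the chest; the chest belongs to the pushing event.
(e) Entailed — the narrative places the noticing before the pushing.

(e)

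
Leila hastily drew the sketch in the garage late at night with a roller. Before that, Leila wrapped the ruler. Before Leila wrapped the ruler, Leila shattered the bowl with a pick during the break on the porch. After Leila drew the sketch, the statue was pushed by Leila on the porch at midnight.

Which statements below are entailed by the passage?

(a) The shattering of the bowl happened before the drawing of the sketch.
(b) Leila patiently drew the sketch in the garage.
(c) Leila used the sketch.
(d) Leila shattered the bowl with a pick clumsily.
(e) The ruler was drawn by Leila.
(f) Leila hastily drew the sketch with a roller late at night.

(a), (f)

(a) Entailed — the narrative places the shattering before the drawing.
(b) Not entailed — 'patiently' adds a manner not in (and inconsistent with) the original.
(c) Not entailed — the sketch is the patient, not an instrument — Leila used a roller.
(d) Not entailed — 'clumsily' adds information not in the original event.
(e) Not entailed — Leila drew the sketch, not the ruler; the ruler belongs to the wrapping event.
(f) Entailed — dropping 'in the garage' leaves a sub-description the original still satisfies.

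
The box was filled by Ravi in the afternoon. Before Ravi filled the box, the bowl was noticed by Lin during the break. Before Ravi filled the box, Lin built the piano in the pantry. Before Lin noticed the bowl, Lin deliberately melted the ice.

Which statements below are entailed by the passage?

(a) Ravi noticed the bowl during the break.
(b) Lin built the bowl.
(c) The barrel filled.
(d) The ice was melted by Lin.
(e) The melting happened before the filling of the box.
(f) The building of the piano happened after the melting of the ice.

(d), (e)

(a) Not entailed — the passage has Lin noticing the bowl, not Ravi.
(b) Not entailed — Lin built the piano, not the bowl; the bowl belongs to the noticing event.
(c) Not entailed — the box is what filled, not the barrel.
(d) Entailed — this follows by dropping conjuncts from the melting event's description.
(e) Entailed — the narrative places the melting before the filling.
(f) Not entailed — the narrative doesn't order the melting relative to the building.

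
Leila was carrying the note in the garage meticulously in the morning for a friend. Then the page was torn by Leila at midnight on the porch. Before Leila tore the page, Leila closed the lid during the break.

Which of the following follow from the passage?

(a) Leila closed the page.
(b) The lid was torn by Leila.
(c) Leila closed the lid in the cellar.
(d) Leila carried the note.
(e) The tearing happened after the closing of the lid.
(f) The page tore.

(a) Not entailed — Leila closed the lid, not the page; the page belongs to the tearing event.
(b) Not entailed — Leila tore the page, not the lid; the lid belongs to the closing event.
(c) Not entailed — 'in the cellar' adds information not in the original event.
(d) Entailed — 'carry' is an activity; 'was carrying' entails that some carrying happened, so 'carried' holds.
(e) Entailed — the narrative places the closing before the tearing.
(f) Entailed — 'Leila tore the page' is causative; it entails the inchoative 'the page tore'.

(d), (e), (f)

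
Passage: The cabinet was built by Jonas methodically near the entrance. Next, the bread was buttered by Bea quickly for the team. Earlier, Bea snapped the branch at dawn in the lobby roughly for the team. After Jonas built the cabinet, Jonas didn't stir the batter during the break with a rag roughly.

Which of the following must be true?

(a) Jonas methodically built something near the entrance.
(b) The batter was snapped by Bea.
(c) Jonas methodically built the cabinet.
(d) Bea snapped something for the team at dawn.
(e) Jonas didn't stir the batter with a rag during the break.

(a) Entailed — every conjunct here is already in the original building event.
(b) Not entailed — Bea snapped the branch, not the batter; the batter belongs to the stirring event.
(c) Entailed — this follows by dropping conjuncts from the building event's description.
(d) Entailed — dropping 'in the lobby', 'roughly' and generalizing the patient leaves a sub-description the original still satisfies.
(e) Not entailed — dropping 'roughly' under negation is not valid — the original leaves open that Jonas stirred the batter some other way.

(a), (c), (d)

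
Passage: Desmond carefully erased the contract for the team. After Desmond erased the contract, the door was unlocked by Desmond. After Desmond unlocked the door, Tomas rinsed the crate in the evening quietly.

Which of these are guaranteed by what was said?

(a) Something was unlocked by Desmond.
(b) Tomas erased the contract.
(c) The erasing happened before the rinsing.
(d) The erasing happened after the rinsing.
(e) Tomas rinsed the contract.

(a), (c)

(a) Entailed — every conjunct here is already in the original unlocking event.
(b) Not entailed — the passage has Desmond erasing the contract, not Tomas.
(c) Entailed — the narrative places the erasing before the rinsing.
(d) Not entailed — the narrative places the erasing before the rinsing, not after.
(e) Not entailed — Tomas rinsed the crate, not the contract; the contract belongs to the erasing event.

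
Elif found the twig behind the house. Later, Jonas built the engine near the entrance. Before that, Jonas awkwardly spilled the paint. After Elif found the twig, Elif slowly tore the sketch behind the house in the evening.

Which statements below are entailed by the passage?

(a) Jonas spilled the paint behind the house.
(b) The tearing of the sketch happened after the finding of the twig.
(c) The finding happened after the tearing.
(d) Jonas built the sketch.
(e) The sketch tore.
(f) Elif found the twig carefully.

(b), (e)

(a) Not entailed — 'behind the house' adds information not in the original event.
(b) Entailed — the narrative places the finding before the tearing.
(c) Not entailed — the narrative places the finding before the tearing, not after.
(d) Not entailed — Jonas built the engine, not the sketch; the sketch belongs to the tearing event.
(e) Entailed — 'Elif tore the sketch' is causative; it entails the inchoative 'the sketch tore'.
(f) Not entailed — 'carefully' adds information not in the original event.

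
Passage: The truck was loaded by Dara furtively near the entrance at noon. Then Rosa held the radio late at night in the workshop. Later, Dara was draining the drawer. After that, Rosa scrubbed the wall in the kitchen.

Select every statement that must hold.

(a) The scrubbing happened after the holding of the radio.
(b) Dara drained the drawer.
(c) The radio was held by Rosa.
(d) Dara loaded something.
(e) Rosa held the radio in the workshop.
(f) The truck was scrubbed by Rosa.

(a) Entailed — the narrative places the holding before the scrubbing.
(b) Not entailed — 'was draining' is progressive on an accomplishment; it does not entail the completed 'drained'.
(c) Entailed — every conjunct here is already in the original holding event.
(d) Entailed — the original entails any weakening of itself; this just drops 'at noon', 'furtively', 'near the entrance' and generalizes the patient.
(e) Entailed — this follows by dropping conjuncts from the holding event's description.
(f) Not entailed — Rosa scrubbed the wall, not the truck; the truck belongs to the loading event.

(a), (c), (d), (e)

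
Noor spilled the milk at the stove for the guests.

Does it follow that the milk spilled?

'Noor spilled the milk' is the causative; it entails the inchoative 'the milk spilled'.

yes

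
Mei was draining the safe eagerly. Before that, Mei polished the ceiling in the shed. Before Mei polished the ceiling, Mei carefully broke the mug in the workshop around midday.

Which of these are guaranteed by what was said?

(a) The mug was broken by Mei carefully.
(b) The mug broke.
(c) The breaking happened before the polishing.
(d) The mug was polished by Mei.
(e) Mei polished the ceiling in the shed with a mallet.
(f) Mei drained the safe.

(a) Entailed — dropping 'around midday', 'in the workshop' leaves a sub-description the original still satisfies.
(b) Entailed — 'Mei broke the mug' is causative; it entails the inchoative 'the mug broke'.
(c) Entailed — the narrative places the breaking before the polishing.
(d) Not entailed — Mei polished the ceiling, not the mug; the mug belongs to the breaking event.
(e) Not entailed — 'with a mallet' adds information not in the original event.
(f) Not entailed — 'was draining' is progressive on an accomplishment; it does not entail the completed 'drained'.

(a), (b), (c)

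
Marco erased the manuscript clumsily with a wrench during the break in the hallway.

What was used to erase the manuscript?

'with a wrench' marks the instrument of the erasing event.

a wrench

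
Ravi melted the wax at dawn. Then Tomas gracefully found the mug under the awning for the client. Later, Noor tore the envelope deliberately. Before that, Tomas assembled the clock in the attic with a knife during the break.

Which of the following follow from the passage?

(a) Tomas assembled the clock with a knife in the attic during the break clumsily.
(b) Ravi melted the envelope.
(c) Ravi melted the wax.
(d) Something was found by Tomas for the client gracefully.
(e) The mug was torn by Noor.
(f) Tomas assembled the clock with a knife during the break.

(a) Not entailed — 'clumsily' adds information not in the original event.
(b) Not entailed — Ravi melted the wax, not the envelope; the envelope belongs to the tearing event.
(c) Entailed — dropping 'at dawn' leaves a sub-description the original still satisfies.
(d) Entailed — every conjunct here is already in the original finding event.
(e) Not entailed — Noor tore the envelope, not the mug; the mug belongs to the finding event.
(f) Entailed — every conjunct here is already in the original assembling event.

(c), (d), (f)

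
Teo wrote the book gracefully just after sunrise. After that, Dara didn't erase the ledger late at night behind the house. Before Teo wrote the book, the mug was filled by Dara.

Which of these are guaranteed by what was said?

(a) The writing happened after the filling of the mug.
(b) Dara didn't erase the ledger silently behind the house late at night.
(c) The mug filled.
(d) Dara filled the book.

(a), (b), (c)

(a) Entailed — the narrative places the filling before the writing.
(b) Entailed — under negation, adding a further restriction is entailed: if no such erasing event occurred, none occurred silently either.
(c) Entailed — 'Dara filled the mug' is causative; it entails the inchoative 'the mug filled'.
(d) Not entailed — Dara filled the mug, not the book; the book belongs to the writing event.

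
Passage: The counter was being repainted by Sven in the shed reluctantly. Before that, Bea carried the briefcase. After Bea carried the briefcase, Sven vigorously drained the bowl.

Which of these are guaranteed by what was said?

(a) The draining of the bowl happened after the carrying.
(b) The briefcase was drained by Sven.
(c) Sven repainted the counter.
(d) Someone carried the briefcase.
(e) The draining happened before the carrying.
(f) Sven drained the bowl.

(a) Entailed — the narrative places the carrying before the draining.
(b) Not entailed — Sven drained the bowl, not the briefcase; the briefcase belongs to the carrying event.
(c) Not entailed — 'was repainting' is progressive on an accomplishment; it does not entail the completed 'repainted'.
(d) Entailed — generalizing the agent leaves a sub-description the original still satisfies.
(e) Not entailed — the narrative places the carrying before the draining, not after.
(f) Entailed — dropping 'vigorously' leaves a sub-description the original still satisfies.

(a), (d), (f)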